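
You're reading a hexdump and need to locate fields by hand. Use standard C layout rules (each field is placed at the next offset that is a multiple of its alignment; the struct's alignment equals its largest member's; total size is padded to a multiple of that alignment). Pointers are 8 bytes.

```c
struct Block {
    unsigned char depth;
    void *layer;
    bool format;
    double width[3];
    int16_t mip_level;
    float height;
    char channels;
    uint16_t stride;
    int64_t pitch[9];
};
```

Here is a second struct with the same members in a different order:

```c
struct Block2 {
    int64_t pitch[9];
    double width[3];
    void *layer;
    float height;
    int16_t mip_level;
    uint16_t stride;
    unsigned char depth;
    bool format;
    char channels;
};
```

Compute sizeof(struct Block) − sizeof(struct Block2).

16

0..1  depth  (1B, 1-aligned)
1..8  -- padding (7B)
8..16  layer  (8B, 8-aligned)
16..17  format  (1B, 1-aligned)
17..24  -- padding (7B)
24..48  width  (24B, 8-aligned)
48..50  mip_level  (2B, 2-aligned)
50..52  -- padding (2B)
52..56  height  (4B, 4-aligned)
56..57  channels  (1B, 1-aligned)
57..58  -- padding (1B)
58..60  stride  (2B, 2-aligned)
60..64  -- padding (4B)
64..136  pitch  (72B, 8-aligned)
sizeof = 136, alignof = 8
— Block2 —
0..72  pitch  (72B, 8-aligned)
72..96  width  (24B, 8-aligned)
96..104  layer  (8B, 8-aligned)
104..108  height  (4B, 4-aligned)
108..110  mip_level  (2B, 2-aligned)
110..112  stride  (2B, 2-aligned)
112..113  depth  (1B, 1-aligned)
113..114  format  (1B, 1-aligned)
114..115  channels  (1B, 1-aligned)
115..120  -- tail padding (5B)
sizeof = 120, alignof = 8
136 − 120 = 16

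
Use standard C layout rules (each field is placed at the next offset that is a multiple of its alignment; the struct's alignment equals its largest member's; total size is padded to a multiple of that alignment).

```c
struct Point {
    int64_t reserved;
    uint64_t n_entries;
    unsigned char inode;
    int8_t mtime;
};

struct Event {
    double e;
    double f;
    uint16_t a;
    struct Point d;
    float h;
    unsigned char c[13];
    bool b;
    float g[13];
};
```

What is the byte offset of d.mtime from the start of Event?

41

Point: @0: reserved [8B, align 8] → 8; @8: n_entries [8B, align 8] → 16; @16: inode [1B, align 1] → 17; @17: mtime [1B, align 1] → 18; +6 tail pad (align 8); size 24, align 8
@0: e [8B, align 8] → 8
@8: f [8B, align 8] → 16
@16: a [2B, align 2] → 18
+6 pad (align 8)
@24: d [24B, align 8] → 48
within Point: mtime at 17
24 + 17 = 41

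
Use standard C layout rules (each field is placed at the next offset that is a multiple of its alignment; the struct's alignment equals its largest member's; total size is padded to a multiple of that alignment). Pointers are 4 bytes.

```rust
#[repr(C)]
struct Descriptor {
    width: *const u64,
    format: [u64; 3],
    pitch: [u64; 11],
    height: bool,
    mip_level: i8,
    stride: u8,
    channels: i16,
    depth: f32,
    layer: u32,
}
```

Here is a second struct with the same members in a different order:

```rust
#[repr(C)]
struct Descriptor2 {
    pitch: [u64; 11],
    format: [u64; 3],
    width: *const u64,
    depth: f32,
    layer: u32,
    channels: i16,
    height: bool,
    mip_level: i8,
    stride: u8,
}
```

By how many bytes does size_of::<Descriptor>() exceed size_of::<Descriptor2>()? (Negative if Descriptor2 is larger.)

0..4  width  (4B, 4-aligned)
4..8  -- padding (4B)
8..32  format  (24B, 8-aligned)
32..120  pitch  (88B, 8-aligned)
120..121  height  (1B, 1-aligned)
121..122  mip_level  (1B, 1-aligned)
122..123  stride  (1B, 1-aligned)
123..124  -- padding (1B)
124..126  channels  (2B, 2-aligned)
126..128  -- padding (2B)
128..132  depth  (4B, 4-aligned)
132..136  layer  (4B, 4-aligned)
sizeof = 136, alignof = 8
— Descriptor2 —
0..88  pitch  (88B, 8-aligned)
88..112  format  (24B, 8-aligned)
112..116  width  (4B, 4-aligned)
116..120  depth  (4B, 4-aligned)
120..124  layer  (4B, 4-aligned)
124..126  channels  (2B, 2-aligned)
126..127  height  (1B, 1-aligned)
127..128  mip_level  (1B, 1-aligned)
128..129  stride  (1B, 1-aligned)
129..136  -- tail padding (7B)
sizeof = 136, alignof = 8
136 − 136 = 0

0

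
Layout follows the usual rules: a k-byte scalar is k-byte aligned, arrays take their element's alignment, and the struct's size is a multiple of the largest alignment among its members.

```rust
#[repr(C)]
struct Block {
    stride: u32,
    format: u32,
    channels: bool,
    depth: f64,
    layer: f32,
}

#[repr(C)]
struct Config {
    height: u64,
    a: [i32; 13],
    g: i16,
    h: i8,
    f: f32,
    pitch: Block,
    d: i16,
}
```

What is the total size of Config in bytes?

Block: @0: stride [4B, align 4] → 4; @4: format [4B, align 4] → 8; @8: channels [1B, align 1] → 9; +7 pad (align 8); @16: depth [8B, align 8] → 24; @24: layer [4B, align 4] → 28; +4 tail pad (align 8); size 32, align 8
@0: height [8B, align 8] → 8
@8: a [52B, align 4] → 60
@60: g [2B, align 2] → 62
@62: h [1B, align 1] → 63
+1 pad (align 4)
@64: f [4B, align 4] → 68
+4 pad (align 8)
@72: pitch [32B, align 8] → 104
@104: d [2B, align 2] → 106
+6 tail pad (align 8)
size 112, align 8

112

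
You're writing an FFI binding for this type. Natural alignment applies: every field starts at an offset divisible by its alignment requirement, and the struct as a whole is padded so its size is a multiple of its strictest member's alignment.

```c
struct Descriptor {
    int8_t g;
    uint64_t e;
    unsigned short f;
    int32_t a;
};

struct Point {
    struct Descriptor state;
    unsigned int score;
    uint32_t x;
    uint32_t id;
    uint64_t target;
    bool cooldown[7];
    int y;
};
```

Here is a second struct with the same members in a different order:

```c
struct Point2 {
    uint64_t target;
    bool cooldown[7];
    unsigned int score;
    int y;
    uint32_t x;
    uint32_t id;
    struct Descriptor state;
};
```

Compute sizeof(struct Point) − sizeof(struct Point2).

Descriptor: 0..1  g  (1B, 1-aligned); 1..8  -- padding (7B); 8..16  e  (8B, 8-aligned); 16..18  f  (2B, 2-aligned); 18..20  -- padding (2B); 20..24  a  (4B, 4-aligned); sizeof = 24, alignof = 8
0..24  state  (24B, 8-aligned)
24..28  score  (4B, 4-aligned)
28..32  x  (4B, 4-aligned)
32..36  id  (4B, 4-aligned)
36..40  -- padding (4B)
40..48  target  (8B, 8-aligned)
48..55  cooldown  (7B, 1-aligned)
55..56  -- padding (1B)
56..60  y  (4B, 4-aligned)
60..64  -- tail padding (4B)
sizeof = 64, alignof = 8
— Point2 —
0..8  target  (8B, 8-aligned)
8..15  cooldown  (7B, 1-aligned)
15..16  -- padding (1B)
16..20  score  (4B, 4-aligned)
20..24  y  (4B, 4-aligned)
24..28  x  (4B, 4-aligned)
28..32  id  (4B, 4-aligned)
32..56  state  (24B, 8-aligned)
sizeof = 56, alignof = 8
64 − 56 = 8

8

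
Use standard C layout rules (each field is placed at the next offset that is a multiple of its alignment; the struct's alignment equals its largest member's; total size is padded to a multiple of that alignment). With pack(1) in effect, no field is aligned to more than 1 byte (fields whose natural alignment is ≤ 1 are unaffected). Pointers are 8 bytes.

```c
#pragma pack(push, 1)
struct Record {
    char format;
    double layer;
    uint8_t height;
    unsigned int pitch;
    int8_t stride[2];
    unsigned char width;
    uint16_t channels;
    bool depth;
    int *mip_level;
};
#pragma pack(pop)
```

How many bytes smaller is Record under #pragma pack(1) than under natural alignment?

natural layout:
  0..1  format  (1B, 1-aligned)
  1..8  -- padding (7B)
  8..16  layer  (8B, 8-aligned)
  16..17  height  (1B, 1-aligned)
  17..20  -- padding (3B)
  20..24  pitch  (4B, 4-aligned)
  24..26  stride  (2B, 1-aligned)
  26..27  width  (1B, 1-aligned)
  27..28  -- padding (1B)
  28..30  channels  (2B, 2-aligned)
  30..31  depth  (1B, 1-aligned)
  31..32  -- padding (1B)
  32..40  mip_level  (8B, 8-aligned)
  sizeof = 40, alignof = 8
packed(1) layout:
  0..1  format  (1B, 1-aligned)
  1..9  layer  (8B, 1-aligned)
  9..10  height  (1B, 1-aligned)
  10..14  pitch  (4B, 1-aligned)
  14..16  stride  (2B, 1-aligned)
  16..17  width  (1B, 1-aligned)
  17..19  channels  (2B, 1-aligned)
  19..20  depth  (1B, 1-aligned)
  20..28  mip_level  (8B, 1-aligned)
  sizeof = 28, alignof = 1
40 − 28 = 12

12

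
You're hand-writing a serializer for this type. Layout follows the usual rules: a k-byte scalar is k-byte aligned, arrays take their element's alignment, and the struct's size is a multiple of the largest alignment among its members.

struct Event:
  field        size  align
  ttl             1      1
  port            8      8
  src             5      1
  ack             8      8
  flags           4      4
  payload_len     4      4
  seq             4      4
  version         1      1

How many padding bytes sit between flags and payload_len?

0..1  ttl  (1B, 1-aligned)
1..8  -- padding (7B)
8..16  port  (8B, 8-aligned)
16..21  src  (5B, 1-aligned)
21..24  -- padding (3B)
24..32  ack  (8B, 8-aligned)
32..36  flags  (4B, 4-aligned)
36..40  payload_len  (4B, 4-aligned)

0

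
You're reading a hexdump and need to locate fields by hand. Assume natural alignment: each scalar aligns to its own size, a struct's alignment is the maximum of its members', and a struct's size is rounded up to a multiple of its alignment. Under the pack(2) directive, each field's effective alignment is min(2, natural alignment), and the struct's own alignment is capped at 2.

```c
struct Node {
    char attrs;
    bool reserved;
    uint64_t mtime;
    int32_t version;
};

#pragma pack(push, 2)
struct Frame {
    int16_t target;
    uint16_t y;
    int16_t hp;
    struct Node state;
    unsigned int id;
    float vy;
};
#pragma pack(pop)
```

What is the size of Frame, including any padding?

38 bytes

Node: @0: attrs [1B, align 1] → 1; @1: reserved [1B, align 1] → 2; +6 pad (align 8); @8: mtime [8B, align 8] → 16; @16: version [4B, align 4] → 20; +4 tail pad (align 8); size 24, align 8
@0: target [2B, align 2] → 2
@2: y [2B, align 2] → 4
@4: hp [2B, align 2] → 6
@6: state [24B, align 2] → 30
@30: id [4B, align 2] → 34
@34: vy [4B, align 2] → 38
size 38, align 2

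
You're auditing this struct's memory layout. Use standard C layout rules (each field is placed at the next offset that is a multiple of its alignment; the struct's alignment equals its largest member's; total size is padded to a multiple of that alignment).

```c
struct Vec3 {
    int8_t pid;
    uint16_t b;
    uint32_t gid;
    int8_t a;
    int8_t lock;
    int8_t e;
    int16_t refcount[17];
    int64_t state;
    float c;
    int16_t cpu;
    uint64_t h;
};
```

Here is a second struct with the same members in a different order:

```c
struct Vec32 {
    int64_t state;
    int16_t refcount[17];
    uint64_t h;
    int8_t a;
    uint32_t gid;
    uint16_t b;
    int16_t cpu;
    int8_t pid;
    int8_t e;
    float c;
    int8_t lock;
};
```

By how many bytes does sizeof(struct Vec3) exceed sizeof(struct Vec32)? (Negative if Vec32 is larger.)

-8

@0: pid [1B, align 1] → 1
+1 pad (align 2)
@2: b [2B, align 2] → 4
@4: gid [4B, align 4] → 8
@8: a [1B, align 1] → 9
@9: lock [1B, align 1] → 10
@10: e [1B, align 1] → 11
+1 pad (align 2)
@12: refcount [34B, align 2] → 46
+2 pad (align 8)
@48: state [8B, align 8] → 56
@56: c [4B, align 4] → 60
@60: cpu [2B, align 2] → 62
+2 pad (align 8)
@64: h [8B, align 8] → 72
size 72, align 8
— Vec32 —
@0: state [8B, align 8] → 8
@8: refcount [34B, align 2] → 42
+6 pad (align 8)
@48: h [8B, align 8] → 56
@56: a [1B, align 1] → 57
+3 pad (align 4)
@60: gid [4B, align 4] → 64
@64: b [2B, align 2] → 66
@66: cpu [2B, align 2] → 68
@68: pid [1B, align 1] → 69
@69: e [1B, align 1] → 70
+2 pad (align 4)
@72: c [4B, align 4] → 76
@76: lock [1B, align 1] → 77
+3 tail pad (align 8)
size 80, align 8
72 − 80 = -8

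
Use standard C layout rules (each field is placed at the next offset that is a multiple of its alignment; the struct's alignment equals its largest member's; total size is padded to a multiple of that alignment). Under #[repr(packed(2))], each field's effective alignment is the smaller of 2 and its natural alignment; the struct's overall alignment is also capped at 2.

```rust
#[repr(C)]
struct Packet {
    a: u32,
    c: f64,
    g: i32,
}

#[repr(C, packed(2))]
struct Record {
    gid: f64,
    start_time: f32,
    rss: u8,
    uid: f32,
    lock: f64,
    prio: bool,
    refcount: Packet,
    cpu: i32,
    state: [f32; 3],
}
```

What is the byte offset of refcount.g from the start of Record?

44

Packet: @0: a [4B, align 4] → 4; +4 pad (align 8); @8: c [8B, align 8] → 16; @16: g [4B, align 4] → 20; +4 tail pad (align 8); size 24, align 8
@0: gid [8B, align 2] → 8
@8: start_time [4B, align 2] → 12
@12: rss [1B, align 1] → 13
+1 pad (align 2)
@14: uid [4B, align 2] → 18
@18: lock [8B, align 2] → 26
@26: prio [1B, align 1] → 27
+1 pad (align 2)
@28: refcount [24B, align 2] → 52
within Packet: g at 16
28 + 16 = 44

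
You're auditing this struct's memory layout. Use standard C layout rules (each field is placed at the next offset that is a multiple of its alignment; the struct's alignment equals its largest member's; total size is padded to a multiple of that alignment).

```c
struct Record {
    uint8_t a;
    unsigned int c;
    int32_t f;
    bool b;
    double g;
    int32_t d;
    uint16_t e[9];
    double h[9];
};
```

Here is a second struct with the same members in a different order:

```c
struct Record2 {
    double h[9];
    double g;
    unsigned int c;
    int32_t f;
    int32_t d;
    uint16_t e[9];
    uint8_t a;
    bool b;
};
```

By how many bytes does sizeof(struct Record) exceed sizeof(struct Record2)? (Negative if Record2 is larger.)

8

@0: a [1B, align 1] → 1
+3 pad (align 4)
@4: c [4B, align 4] → 8
@8: f [4B, align 4] → 12
@12: b [1B, align 1] → 13
+3 pad (align 8)
@16: g [8B, align 8] → 24
@24: d [4B, align 4] → 28
@28: e [18B, align 2] → 46
+2 pad (align 8)
@48: h [72B, align 8] → 120
size 120, align 8
— Record2 —
@0: h [72B, align 8] → 72
@72: g [8B, align 8] → 80
@80: c [4B, align 4] → 84
@84: f [4B, align 4] → 88
@88: d [4B, align 4] → 92
@92: e [18B, align 2] → 110
@110: a [1B, align 1] → 111
@111: b [1B, align 1] → 112
size 112, align 8
120 − 112 = 8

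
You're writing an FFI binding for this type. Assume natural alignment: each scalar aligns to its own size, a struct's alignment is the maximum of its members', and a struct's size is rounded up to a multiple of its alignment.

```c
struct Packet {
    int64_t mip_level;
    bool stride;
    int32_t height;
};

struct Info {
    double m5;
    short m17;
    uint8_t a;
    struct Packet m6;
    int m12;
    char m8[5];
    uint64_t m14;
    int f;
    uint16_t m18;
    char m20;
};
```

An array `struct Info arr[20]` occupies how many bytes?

1280

Packet: 0..8  mip_level  (8B, 8-aligned); 8..9  stride  (1B, 1-aligned); 9..12  -- padding (3B); 12..16  height  (4B, 4-aligned); sizeof = 16, alignof = 8
0..8  m5  (8B, 8-aligned)
8..10  m17  (2B, 2-aligned)
10..11  a  (1B, 1-aligned)
11..16  -- padding (5B)
16..32  m6  (16B, 8-aligned)
32..36  m12  (4B, 4-aligned)
36..41  m8  (5B, 1-aligned)
41..48  -- padding (7B)
48..56  m14  (8B, 8-aligned)
56..60  f  (4B, 4-aligned)
60..62  m18  (2B, 2-aligned)
62..63  m20  (1B, 1-aligned)
63..64  -- tail padding (1B)
sizeof = 64, alignof = 8
array of 20: 20 × 64 = 1280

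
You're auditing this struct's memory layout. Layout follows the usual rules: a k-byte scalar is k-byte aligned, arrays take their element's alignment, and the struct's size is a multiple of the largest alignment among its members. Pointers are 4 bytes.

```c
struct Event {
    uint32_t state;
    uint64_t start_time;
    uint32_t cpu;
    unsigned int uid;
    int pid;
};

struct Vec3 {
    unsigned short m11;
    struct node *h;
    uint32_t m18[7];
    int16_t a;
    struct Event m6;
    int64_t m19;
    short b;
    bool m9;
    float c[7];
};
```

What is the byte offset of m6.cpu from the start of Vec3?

Event: @0: state [4B, align 4] → 4; +4 pad (align 8); @8: start_time [8B, align 8] → 16; @16: cpu [4B, align 4] → 20; @20: uid [4B, align 4] → 24; @24: pid [4B, align 4] → 28; +4 tail pad (align 8); size 32, align 8
@0: m11 [2B, align 2] → 2
+2 pad (align 4)
@4: h [4B, align 4] → 8
@8: m18 [28B, align 4] → 36
@36: a [2B, align 2] → 38
+2 pad (align 8)
@40: m6 [32B, align 8] → 72
within Event: cpu at 16
40 + 16 = 56

56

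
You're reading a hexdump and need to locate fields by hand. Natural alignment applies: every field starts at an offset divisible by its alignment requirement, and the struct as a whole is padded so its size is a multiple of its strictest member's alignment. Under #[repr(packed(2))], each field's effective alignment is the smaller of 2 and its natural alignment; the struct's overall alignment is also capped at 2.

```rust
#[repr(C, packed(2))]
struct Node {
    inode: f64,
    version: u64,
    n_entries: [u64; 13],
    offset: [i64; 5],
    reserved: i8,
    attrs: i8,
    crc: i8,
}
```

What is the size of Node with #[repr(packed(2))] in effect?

164

inode at 0 (size 8, align 2) → ends 8
version at 8 (size 8, align 2) → ends 16
n_entries at 16 (size 104, align 2) → ends 120
offset at 120 (size 40, align 2) → ends 160
reserved at 160 (size 1, align 1) → ends 161
attrs at 161 (size 1, align 1) → ends 162
crc at 162 (size 1, align 1) → ends 163
tail pad 1 to reach multiple of 2
total 164 bytes, alignment 2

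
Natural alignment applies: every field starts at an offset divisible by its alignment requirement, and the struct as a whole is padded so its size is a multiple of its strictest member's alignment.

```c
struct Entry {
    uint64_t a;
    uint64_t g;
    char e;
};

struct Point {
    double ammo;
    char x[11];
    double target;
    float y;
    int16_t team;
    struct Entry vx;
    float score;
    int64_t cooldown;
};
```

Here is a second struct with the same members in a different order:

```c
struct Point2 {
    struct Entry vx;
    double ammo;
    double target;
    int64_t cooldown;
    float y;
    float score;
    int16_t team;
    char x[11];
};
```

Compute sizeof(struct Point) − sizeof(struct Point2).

8

Entry: 0..8  a  (8B, 8-aligned); 8..16  g  (8B, 8-aligned); 16..17  e  (1B, 1-aligned); 17..24  -- tail padding (7B); sizeof = 24, alignof = 8
0..8  ammo  (8B, 8-aligned)
8..19  x  (11B, 1-aligned)
19..24  -- padding (5B)
24..32  target  (8B, 8-aligned)
32..36  y  (4B, 4-aligned)
36..38  team  (2B, 2-aligned)
38..40  -- padding (2B)
40..64  vx  (24B, 8-aligned)
64..68  score  (4B, 4-aligned)
68..72  -- padding (4B)
72..80  cooldown  (8B, 8-aligned)
sizeof = 80, alignof = 8
— Point2 —
0..24  vx  (24B, 8-aligned)
24..32  ammo  (8B, 8-aligned)
32..40  target  (8B, 8-aligned)
40..48  cooldown  (8B, 8-aligned)
48..52  y  (4B, 4-aligned)
52..56  score  (4B, 4-aligned)
56..58  team  (2B, 2-aligned)
58..69  x  (11B, 1-aligned)
69..72  -- tail padding (3B)
sizeof = 72, alignof = 8
80 − 72 = 8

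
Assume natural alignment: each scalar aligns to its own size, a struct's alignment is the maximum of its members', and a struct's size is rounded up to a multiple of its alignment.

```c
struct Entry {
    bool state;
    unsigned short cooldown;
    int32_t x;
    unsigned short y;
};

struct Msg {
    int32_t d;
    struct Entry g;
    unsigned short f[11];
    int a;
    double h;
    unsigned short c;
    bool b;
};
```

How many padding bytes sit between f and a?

Entry: @0: state [1B, align 1] → 1; +1 pad (align 2); @2: cooldown [2B, align 2] → 4; @4: x [4B, align 4] → 8; @8: y [2B, align 2] → 10; +2 tail pad (align 4); size 12, align 4
@0: d [4B, align 4] → 4
@4: g [12B, align 4] → 16
@16: f [22B, align 2] → 38
+2 pad (align 4)
@40: a [4B, align 4] → 44

2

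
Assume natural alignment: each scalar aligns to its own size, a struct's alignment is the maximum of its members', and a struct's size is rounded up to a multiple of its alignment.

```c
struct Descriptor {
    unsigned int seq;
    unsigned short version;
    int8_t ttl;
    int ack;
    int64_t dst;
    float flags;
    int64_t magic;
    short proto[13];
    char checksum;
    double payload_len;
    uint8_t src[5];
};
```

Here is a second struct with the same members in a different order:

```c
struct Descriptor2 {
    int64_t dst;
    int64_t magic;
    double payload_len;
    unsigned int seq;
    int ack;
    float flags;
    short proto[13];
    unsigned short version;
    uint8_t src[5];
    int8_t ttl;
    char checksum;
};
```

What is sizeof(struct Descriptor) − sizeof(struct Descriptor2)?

16

seq at 0 (size 4, align 4) → ends 4
version at 4 (size 2, align 2) → ends 6
ttl at 6 (size 1, align 1) → ends 7
pad 1 to align 4 for ack
ack at 8 (size 4, align 4) → ends 12
pad 4 to align 8 for dst
dst at 16 (size 8, align 8) → ends 24
flags at 24 (size 4, align 4) → ends 28
pad 4 to align 8 for magic
magic at 32 (size 8, align 8) → ends 40
proto at 40 (size 26, align 2) → ends 66
checksum at 66 (size 1, align 1) → ends 67
pad 5 to align 8 for payload_len
payload_len at 72 (size 8, align 8) → ends 80
src at 80 (size 5, align 1) → ends 85
tail pad 3 to reach multiple of 8
total 88 bytes, alignment 8
— Descriptor2 —
dst at 0 (size 8, align 8) → ends 8
magic at 8 (size 8, align 8) → ends 16
payload_len at 16 (size 8, align 8) → ends 24
seq at 24 (size 4, align 4) → ends 28
ack at 28 (size 4, align 4) → ends 32
flags at 32 (size 4, align 4) → ends 36
proto at 36 (size 26, align 2) → ends 62
version at 62 (size 2, align 2) → ends 64
src at 64 (size 5, align 1) → ends 69
ttl at 69 (size 1, align 1) → ends 70
checksum at 70 (size 1, align 1) → ends 71
tail pad 1 to reach multiple of 8
total 72 bytes, alignment 8
88 − 72 = 16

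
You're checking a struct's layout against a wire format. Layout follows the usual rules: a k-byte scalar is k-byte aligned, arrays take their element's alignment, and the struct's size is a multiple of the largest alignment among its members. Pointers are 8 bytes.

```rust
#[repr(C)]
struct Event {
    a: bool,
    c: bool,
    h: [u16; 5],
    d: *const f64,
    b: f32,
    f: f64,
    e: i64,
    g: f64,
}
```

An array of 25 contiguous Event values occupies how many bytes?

1400

0..1  a  (1B, 1-aligned)
1..2  c  (1B, 1-aligned)
2..12  h  (10B, 2-aligned)
12..16  -- padding (4B)
16..24  d  (8B, 8-aligned)
24..28  b  (4B, 4-aligned)
28..32  -- padding (4B)
32..40  f  (8B, 8-aligned)
40..48  e  (8B, 8-aligned)
48..56  g  (8B, 8-aligned)
sizeof = 56, alignof = 8
array of 25: 25 × 56 = 1400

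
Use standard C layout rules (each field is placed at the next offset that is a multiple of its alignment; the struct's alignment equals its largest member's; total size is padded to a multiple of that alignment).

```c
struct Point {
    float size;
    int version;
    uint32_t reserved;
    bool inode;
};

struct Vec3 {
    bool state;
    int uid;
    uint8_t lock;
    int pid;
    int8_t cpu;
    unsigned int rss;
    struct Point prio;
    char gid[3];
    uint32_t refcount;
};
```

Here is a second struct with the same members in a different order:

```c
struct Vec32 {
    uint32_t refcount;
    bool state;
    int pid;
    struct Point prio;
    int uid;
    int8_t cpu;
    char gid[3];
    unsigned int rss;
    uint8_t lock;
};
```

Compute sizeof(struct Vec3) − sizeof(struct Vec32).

4

Point: 0..4  size  (4B, 4-aligned); 4..8  version  (4B, 4-aligned); 8..12  reserved  (4B, 4-aligned); 12..13  inode  (1B, 1-aligned); 13..16  -- tail padding (3B); sizeof = 16, alignof = 4
0..1  state  (1B, 1-aligned)
1..4  -- padding (3B)
4..8  uid  (4B, 4-aligned)
8..9  lock  (1B, 1-aligned)
9..12  -- padding (3B)
12..16  pid  (4B, 4-aligned)
16..17  cpu  (1B, 1-aligned)
17..20  -- padding (3B)
20..24  rss  (4B, 4-aligned)
24..40  prio  (16B, 4-aligned)
40..43  gid  (3B, 1-aligned)
43..44  -- padding (1B)
44..48  refcount  (4B, 4-aligned)
sizeof = 48, alignof = 4
— Vec32 —
0..4  refcount  (4B, 4-aligned)
4..5  state  (1B, 1-aligned)
5..8  -- padding (3B)
8..12  pid  (4B, 4-aligned)
12..28  prio  (16B, 4-aligned)
28..32  uid  (4B, 4-aligned)
32..33  cpu  (1B, 1-aligned)
33..36  gid  (3B, 1-aligned)
36..40  rss  (4B, 4-aligned)
40..41  lock  (1B, 1-aligned)
41..44  -- tail padding (3B)
sizeof = 44, alignof = 4
48 − 44 = 4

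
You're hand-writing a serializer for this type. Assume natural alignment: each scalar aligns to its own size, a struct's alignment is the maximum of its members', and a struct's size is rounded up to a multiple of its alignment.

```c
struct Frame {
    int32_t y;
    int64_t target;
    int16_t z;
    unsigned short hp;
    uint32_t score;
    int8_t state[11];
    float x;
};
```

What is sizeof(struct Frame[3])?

y at 0 (size 4, align 4) → ends 4
pad 4 to align 8 for target
target at 8 (size 8, align 8) → ends 16
z at 16 (size 2, align 2) → ends 18
hp at 18 (size 2, align 2) → ends 20
score at 20 (size 4, align 4) → ends 24
state at 24 (size 11, align 1) → ends 35
pad 1 to align 4 for x
x at 36 (size 4, align 4) → ends 40
total 40 bytes, alignment 8
array of 3: 3 × 40 = 120

120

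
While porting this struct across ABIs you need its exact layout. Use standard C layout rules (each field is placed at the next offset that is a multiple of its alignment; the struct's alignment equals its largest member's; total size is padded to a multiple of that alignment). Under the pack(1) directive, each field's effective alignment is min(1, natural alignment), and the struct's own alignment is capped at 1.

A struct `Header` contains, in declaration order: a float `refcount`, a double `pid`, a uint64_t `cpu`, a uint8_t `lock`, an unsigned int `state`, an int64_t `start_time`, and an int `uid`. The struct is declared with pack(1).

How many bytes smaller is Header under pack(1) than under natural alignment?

natural layout:
  0..4  refcount  (4B, 4-aligned)
  4..8  -- padding (4B)
  8..16  pid  (8B, 8-aligned)
  16..24  cpu  (8B, 8-aligned)
  24..25  lock  (1B, 1-aligned)
  25..28  -- padding (3B)
  28..32  state  (4B, 4-aligned)
  32..40  start_time  (8B, 8-aligned)
  40..44  uid  (4B, 4-aligned)
  44..48  -- tail padding (4B)
  sizeof = 48, alignof = 8
packed(1) layout:
  0..4  refcount  (4B, 1-aligned)
  4..12  pid  (8B, 1-aligned)
  12..20  cpu  (8B, 1-aligned)
  20..21  lock  (1B, 1-aligned)
  21..25  state  (4B, 1-aligned)
  25..33  start_time  (8B, 1-aligned)
  33..37  uid  (4B, 1-aligned)
  sizeof = 37, alignof = 1
48 − 37 = 11

11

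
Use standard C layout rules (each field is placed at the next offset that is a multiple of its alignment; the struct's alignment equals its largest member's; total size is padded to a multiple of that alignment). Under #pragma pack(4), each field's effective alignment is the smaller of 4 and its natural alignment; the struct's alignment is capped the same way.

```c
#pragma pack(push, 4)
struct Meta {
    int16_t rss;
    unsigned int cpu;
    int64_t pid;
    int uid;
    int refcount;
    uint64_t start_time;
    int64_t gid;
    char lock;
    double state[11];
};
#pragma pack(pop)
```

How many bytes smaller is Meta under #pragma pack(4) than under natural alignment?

natural layout:
  @0: rss [2B, align 2] → 2
  +2 pad (align 4)
  @4: cpu [4B, align 4] → 8
  @8: pid [8B, align 8] → 16
  @16: uid [4B, align 4] → 20
  @20: refcount [4B, align 4] → 24
  @24: start_time [8B, align 8] → 32
  @32: gid [8B, align 8] → 40
  @40: lock [1B, align 1] → 41
  +7 pad (align 8)
  @48: state [88B, align 8] → 136
  size 136, align 8
packed(4) layout:
  @0: rss [2B, align 2] → 2
  +2 pad (align 4)
  @4: cpu [4B, align 4] → 8
  @8: pid [8B, align 4] → 16
  @16: uid [4B, align 4] → 20
  @20: refcount [4B, align 4] → 24
  @24: start_time [8B, align 4] → 32
  @32: gid [8B, align 4] → 40
  @40: lock [1B, align 1] → 41
  +3 pad (align 4)
  @44: state [88B, align 4] → 132
  size 132, align 4
136 − 132 = 4

4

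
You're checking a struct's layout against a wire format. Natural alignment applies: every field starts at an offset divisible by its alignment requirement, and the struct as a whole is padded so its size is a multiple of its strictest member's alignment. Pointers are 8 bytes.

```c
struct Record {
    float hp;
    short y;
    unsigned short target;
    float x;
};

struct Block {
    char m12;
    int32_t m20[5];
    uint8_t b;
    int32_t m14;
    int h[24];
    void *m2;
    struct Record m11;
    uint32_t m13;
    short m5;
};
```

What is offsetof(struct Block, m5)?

Record: @0: hp [4B, align 4] → 4; @4: y [2B, align 2] → 6; @6: target [2B, align 2] → 8; @8: x [4B, align 4] → 12; size 12, align 4
@0: m12 [1B, align 1] → 1
+3 pad (align 4)
@4: m20 [20B, align 4] → 24
@24: b [1B, align 1] → 25
+3 pad (align 4)
@28: m14 [4B, align 4] → 32
@32: h [96B, align 4] → 128
@128: m2 [8B, align 8] → 136
@136: m11 [12B, align 4] → 148
@148: m13 [4B, align 4] → 152
@152: m5 [2B, align 2] → 154

152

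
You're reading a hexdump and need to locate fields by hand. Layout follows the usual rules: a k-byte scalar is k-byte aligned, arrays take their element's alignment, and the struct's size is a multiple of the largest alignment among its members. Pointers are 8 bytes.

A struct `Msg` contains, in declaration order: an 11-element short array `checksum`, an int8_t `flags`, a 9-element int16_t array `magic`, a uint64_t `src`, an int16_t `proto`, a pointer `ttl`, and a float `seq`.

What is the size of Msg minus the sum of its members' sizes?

0..22  checksum  (22B, 2-aligned)
22..23  flags  (1B, 1-aligned)
23..24  -- padding (1B)
24..42  magic  (18B, 2-aligned)
42..48  -- padding (6B)
48..56  src  (8B, 8-aligned)
56..58  proto  (2B, 2-aligned)
58..64  -- padding (6B)
64..72  ttl  (8B, 8-aligned)
72..76  seq  (4B, 4-aligned)
76..80  -- tail padding (4B)
sizeof = 80, alignof = 8
data bytes 63, size 80 → padding 17

17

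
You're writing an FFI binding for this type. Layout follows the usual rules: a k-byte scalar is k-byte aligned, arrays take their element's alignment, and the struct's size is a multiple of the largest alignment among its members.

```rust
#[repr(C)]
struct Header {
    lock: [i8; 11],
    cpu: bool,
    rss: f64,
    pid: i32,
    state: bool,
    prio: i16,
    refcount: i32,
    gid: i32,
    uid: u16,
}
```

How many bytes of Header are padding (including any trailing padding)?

0..11  lock  (11B, 1-aligned)
11..12  cpu  (1B, 1-aligned)
12..16  -- padding (4B)
16..24  rss  (8B, 8-aligned)
24..28  pid  (4B, 4-aligned)
28..29  state  (1B, 1-aligned)
29..30  -- padding (1B)
30..32  prio  (2B, 2-aligned)
32..36  refcount  (4B, 4-aligned)
36..40  gid  (4B, 4-aligned)
40..42  uid  (2B, 2-aligned)
42..48  -- tail padding (6B)
sizeof = 48, alignof = 8
data bytes 37, size 48 → padding 11

11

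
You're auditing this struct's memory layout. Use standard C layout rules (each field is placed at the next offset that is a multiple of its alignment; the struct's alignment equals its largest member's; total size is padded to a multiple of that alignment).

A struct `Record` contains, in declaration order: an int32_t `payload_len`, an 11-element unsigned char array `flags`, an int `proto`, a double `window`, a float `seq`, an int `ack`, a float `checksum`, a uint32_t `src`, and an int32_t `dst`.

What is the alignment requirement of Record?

8

member alignments: payload_len=4, flags=1, proto=4, window=8, seq=4, ack=4, checksum=4, src=4, dst=4
max = 8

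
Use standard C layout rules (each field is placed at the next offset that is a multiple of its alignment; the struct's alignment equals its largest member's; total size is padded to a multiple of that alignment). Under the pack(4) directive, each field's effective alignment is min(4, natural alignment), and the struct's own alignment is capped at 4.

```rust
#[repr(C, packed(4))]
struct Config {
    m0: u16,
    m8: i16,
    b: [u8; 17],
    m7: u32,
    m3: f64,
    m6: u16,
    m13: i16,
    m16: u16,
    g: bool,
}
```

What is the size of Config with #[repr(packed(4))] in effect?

44

m0 at 0 (size 2, align 2) → ends 2
m8 at 2 (size 2, align 2) → ends 4
b at 4 (size 17, align 1) → ends 21
pad 3 to align 4 for m7
m7 at 24 (size 4, align 4) → ends 28
m3 at 28 (size 8, align 4) → ends 36
m6 at 36 (size 2, align 2) → ends 38
m13 at 38 (size 2, align 2) → ends 40
m16 at 40 (size 2, align 2) → ends 42
g at 42 (size 1, align 1) → ends 43
tail pad 1 to reach multiple of 4
total 44 bytes, alignment 4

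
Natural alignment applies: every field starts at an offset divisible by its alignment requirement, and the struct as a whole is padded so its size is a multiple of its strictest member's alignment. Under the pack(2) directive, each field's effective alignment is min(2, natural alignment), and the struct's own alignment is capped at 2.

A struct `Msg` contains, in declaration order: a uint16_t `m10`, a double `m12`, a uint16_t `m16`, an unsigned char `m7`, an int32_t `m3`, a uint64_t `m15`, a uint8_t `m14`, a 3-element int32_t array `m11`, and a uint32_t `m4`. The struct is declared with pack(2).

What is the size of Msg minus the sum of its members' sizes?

m10 at 0 (size 2, align 2) → ends 2
m12 at 2 (size 8, align 2) → ends 10
m16 at 10 (size 2, align 2) → ends 12
m7 at 12 (size 1, align 1) → ends 13
pad 1 to align 2 for m3
m3 at 14 (size 4, align 2) → ends 18
m15 at 18 (size 8, align 2) → ends 26
m14 at 26 (size 1, align 1) → ends 27
pad 1 to align 2 for m11
m11 at 28 (size 12, align 2) → ends 40
m4 at 40 (size 4, align 2) → ends 44
total 44 bytes, alignment 2
data bytes 42, size 44 → padding 2

2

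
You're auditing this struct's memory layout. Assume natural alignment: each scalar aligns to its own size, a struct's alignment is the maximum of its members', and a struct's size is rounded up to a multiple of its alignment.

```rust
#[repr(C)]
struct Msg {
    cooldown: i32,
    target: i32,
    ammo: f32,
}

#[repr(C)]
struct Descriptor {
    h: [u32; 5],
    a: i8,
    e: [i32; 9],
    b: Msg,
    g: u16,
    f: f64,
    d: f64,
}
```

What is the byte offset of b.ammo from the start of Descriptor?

68

Msg: @0: cooldown [4B, align 4] → 4; @4: target [4B, align 4] → 8; @8: ammo [4B, align 4] → 12; size 12, align 4
@0: h [20B, align 4] → 20
@20: a [1B, align 1] → 21
+3 pad (align 4)
@24: e [36B, align 4] → 60
@60: b [12B, align 4] → 72
within Msg: ammo at 8
60 + 8 = 68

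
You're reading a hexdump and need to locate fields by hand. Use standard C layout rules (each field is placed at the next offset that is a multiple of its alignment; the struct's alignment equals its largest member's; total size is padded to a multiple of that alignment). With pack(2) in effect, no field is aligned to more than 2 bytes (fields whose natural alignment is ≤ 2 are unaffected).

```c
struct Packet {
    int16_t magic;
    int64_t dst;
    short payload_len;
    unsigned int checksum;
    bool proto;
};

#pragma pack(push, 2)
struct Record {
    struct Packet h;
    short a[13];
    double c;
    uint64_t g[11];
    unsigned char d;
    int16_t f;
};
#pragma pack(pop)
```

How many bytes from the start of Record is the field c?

Packet: magic at 0 (size 2, align 2) → ends 2; pad 6 to align 8 for dst; dst at 8 (size 8, align 8) → ends 16; payload_len at 16 (size 2, align 2) → ends 18; pad 2 to align 4 for checksum; checksum at 20 (size 4, align 4) → ends 24; proto at 24 (size 1, align 1) → ends 25; tail pad 7 to reach multiple of 8; total 32 bytes, alignment 8
h at 0 (size 32, align 2) → ends 32
a at 32 (size 26, align 2) → ends 58
c at 58 (size 8, align 2) → ends 66

58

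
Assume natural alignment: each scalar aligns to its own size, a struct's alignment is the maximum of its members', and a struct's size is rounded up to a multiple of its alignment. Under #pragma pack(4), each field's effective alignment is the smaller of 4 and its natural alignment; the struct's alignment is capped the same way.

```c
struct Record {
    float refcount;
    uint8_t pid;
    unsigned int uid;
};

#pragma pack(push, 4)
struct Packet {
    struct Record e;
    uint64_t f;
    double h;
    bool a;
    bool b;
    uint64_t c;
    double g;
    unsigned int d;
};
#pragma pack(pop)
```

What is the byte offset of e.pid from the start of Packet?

4

Record: @0: refcount [4B, align 4] → 4; @4: pid [1B, align 1] → 5; +3 pad (align 4); @8: uid [4B, align 4] → 12; size 12, align 4
@0: e [12B, align 4] → 12
within Record: pid at 4
0 + 4 = 4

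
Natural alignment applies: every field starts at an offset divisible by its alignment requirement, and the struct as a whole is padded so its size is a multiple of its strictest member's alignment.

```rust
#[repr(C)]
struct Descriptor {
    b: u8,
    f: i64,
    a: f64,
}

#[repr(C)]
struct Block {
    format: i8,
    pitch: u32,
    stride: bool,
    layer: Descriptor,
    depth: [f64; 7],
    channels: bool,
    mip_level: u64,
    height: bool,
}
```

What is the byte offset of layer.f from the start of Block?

24

Descriptor: @0: b [1B, align 1] → 1; +7 pad (align 8); @8: f [8B, align 8] → 16; @16: a [8B, align 8] → 24; size 24, align 8
@0: format [1B, align 1] → 1
+3 pad (align 4)
@4: pitch [4B, align 4] → 8
@8: stride [1B, align 1] → 9
+7 pad (align 8)
@16: layer [24B, align 8] → 40
within Descriptor: f at 8
16 + 8 = 24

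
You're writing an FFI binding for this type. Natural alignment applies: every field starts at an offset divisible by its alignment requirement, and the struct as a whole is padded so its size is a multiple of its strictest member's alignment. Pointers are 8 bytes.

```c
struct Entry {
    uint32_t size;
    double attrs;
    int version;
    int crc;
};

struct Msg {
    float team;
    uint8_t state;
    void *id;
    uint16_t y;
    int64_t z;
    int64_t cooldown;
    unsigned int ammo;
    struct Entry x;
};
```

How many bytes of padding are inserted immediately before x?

4

Entry: @0: size [4B, align 4] → 4; +4 pad (align 8); @8: attrs [8B, align 8] → 16; @16: version [4B, align 4] → 20; @20: crc [4B, align 4] → 24; size 24, align 8
@0: team [4B, align 4] → 4
@4: state [1B, align 1] → 5
+3 pad (align 8)
@8: id [8B, align 8] → 16
@16: y [2B, align 2] → 18
+6 pad (align 8)
@24: z [8B, align 8] → 32
@32: cooldown [8B, align 8] → 40
@40: ammo [4B, align 4] → 44
+4 pad (align 8)
@48: x [24B, align 8] → 72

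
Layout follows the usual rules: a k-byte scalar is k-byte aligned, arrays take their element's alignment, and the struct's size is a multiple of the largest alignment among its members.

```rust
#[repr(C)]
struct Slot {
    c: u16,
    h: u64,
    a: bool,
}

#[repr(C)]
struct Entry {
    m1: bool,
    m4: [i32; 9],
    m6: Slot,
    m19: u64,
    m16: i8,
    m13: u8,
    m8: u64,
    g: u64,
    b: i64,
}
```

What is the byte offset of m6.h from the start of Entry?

48

Slot: 0..2  c  (2B, 2-aligned); 2..8  -- padding (6B); 8..16  h  (8B, 8-aligned); 16..17  a  (1B, 1-aligned); 17..24  -- tail padding (7B); sizeof = 24, alignof = 8
0..1  m1  (1B, 1-aligned)
1..4  -- padding (3B)
4..40  m4  (36B, 4-aligned)
40..64  m6  (24B, 8-aligned)
within Slot: h at 8
40 + 8 = 48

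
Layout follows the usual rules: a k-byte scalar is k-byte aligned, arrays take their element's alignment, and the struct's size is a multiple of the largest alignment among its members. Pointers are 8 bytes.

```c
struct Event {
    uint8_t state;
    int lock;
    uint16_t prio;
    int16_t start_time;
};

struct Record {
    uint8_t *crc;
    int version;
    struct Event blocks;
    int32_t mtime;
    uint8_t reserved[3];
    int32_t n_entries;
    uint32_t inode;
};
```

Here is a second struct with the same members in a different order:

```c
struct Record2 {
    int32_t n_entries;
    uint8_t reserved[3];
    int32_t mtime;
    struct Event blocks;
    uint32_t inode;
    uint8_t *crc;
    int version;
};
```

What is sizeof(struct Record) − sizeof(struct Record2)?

-8

Event: @0: state [1B, align 1] → 1; +3 pad (align 4); @4: lock [4B, align 4] → 8; @8: prio [2B, align 2] → 10; @10: start_time [2B, align 2] → 12; size 12, align 4
@0: crc [8B, align 8] → 8
@8: version [4B, align 4] → 12
@12: blocks [12B, align 4] → 24
@24: mtime [4B, align 4] → 28
@28: reserved [3B, align 1] → 31
+1 pad (align 4)
@32: n_entries [4B, align 4] → 36
@36: inode [4B, align 4] → 40
size 40, align 8
— Record2 —
@0: n_entries [4B, align 4] → 4
@4: reserved [3B, align 1] → 7
+1 pad (align 4)
@8: mtime [4B, align 4] → 12
@12: blocks [12B, align 4] → 24
@24: inode [4B, align 4] → 28
+4 pad (align 8)
@32: crc [8B, align 8] → 40
@40: version [4B, align 4] → 44
+4 tail pad (align 8)
size 48, align 8
40 − 48 = -8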